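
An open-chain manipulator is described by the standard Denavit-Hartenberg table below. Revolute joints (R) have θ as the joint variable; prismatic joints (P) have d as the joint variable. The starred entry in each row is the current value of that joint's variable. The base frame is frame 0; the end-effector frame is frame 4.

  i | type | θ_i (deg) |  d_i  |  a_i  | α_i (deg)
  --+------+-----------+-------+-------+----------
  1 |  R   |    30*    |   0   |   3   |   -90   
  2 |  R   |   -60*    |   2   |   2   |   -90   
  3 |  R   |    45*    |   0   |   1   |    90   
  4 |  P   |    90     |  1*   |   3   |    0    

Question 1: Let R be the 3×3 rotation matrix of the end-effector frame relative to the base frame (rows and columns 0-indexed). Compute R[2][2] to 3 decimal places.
End-effector z-axis (col 2 of R) = (-0.0474,0.7891,0.6124)
R[2][2] = 0.6124

0.612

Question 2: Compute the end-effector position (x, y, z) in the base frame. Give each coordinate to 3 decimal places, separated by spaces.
after link 1: o_1 = (2.5981, 1.5000, 0.0000)
after link 2: o_2 = (2.4641, 3.7321, 1.7321)
after link 3: o_3 = (3.1238, 3.2965, 2.3444)
after link 4: o_4 = (5.3265, 5.3846, 1.4568)

5.326 5.385 1.457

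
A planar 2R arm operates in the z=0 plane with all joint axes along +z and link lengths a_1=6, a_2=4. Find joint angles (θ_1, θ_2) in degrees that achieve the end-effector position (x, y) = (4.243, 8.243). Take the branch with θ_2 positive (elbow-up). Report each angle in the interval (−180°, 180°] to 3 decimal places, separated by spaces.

cos θ_2 = (85.9501−6²−4²)/(2·6·4) = 0.7073; θ_2 = 44.9849° (elbow-up)
β = atan2(8.2430,4.2430) = 62.7633°; ψ = atan2(2.8277,8.8292) = 17.7585°
θ_1 = β − ψ = 45.0049°

45.005 44.985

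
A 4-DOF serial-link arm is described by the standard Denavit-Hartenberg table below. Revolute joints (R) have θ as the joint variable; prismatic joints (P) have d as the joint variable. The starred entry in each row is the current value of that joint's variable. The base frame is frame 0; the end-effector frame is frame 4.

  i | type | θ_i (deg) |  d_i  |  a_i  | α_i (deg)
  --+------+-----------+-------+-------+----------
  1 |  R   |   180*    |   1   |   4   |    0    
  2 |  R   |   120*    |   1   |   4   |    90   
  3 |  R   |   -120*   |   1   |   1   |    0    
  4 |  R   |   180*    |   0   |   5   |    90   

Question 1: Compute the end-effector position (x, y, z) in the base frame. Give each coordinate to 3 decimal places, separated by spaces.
-1.866 -5.696 5.464

after link 1: o_1 = (-4.0000, 0.0000, 1.0000)
after link 2: o_2 = (-2.0000, -3.4641, 2.0000)
after link 3: o_3 = (-3.1160, -3.5311, 1.1340)
after link 4: o_4 = (-1.8660, -5.6962, 5.4641)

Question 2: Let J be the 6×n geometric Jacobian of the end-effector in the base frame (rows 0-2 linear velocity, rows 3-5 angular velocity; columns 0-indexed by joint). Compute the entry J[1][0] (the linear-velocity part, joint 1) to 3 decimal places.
-1.866

axis z_0 = ẑ; lever o_n−o_0 = (-1.8660,-5.6962,5.4641)
cross product → J_v[:, 0] = (5.6962,-1.8660,0.0000)
J_ω[:, 0] = z_0
entry J[1][0] = -1.8660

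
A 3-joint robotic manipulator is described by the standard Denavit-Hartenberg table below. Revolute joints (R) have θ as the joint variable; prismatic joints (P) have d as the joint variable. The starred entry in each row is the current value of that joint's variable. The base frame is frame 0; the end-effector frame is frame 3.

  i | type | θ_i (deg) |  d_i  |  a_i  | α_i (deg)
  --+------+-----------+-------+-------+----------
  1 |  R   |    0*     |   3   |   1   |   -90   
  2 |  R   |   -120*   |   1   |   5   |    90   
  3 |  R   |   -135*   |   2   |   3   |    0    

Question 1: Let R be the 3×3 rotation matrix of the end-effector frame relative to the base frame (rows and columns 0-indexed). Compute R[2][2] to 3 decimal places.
End-effector z-axis (col 2 of R) = (-0.8660,0.0000,-0.5000)
R[2][2] = -0.5000

-0.500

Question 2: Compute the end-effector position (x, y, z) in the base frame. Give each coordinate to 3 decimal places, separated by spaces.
-2.171 -1.121 4.493

after link 1: o_1 = (1.0000, 0.0000, 3.0000)
after link 2: o_2 = (-1.5000, 1.0000, 7.3301)
after link 3: o_3 = (-2.1714, -1.1213, 4.4930)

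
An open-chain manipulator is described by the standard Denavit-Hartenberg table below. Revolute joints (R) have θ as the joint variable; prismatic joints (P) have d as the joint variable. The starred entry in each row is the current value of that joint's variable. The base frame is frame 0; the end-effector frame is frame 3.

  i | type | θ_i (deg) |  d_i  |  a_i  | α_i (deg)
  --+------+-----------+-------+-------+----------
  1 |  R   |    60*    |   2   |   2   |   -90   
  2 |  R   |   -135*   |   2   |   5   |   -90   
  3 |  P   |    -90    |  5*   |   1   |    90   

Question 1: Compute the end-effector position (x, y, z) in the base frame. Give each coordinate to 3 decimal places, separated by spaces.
-1.598 3.232 9.071

after link 1: o_1 = (1.0000, 1.7321, 2.0000)
after link 2: o_2 = (-2.4998, -0.3298, 5.5355)
after link 3: o_3 = (-1.5981, 3.2321, 9.0711)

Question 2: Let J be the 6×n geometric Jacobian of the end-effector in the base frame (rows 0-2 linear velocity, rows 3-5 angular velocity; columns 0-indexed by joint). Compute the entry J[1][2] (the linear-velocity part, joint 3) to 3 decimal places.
0.612

prismatic axis z_2 = (0.3536,0.6124,0.7071)
J_v[:, 2] = z_2; J_ω[:, 2] = (0,0,0)
entry J[1][2] = 0.6124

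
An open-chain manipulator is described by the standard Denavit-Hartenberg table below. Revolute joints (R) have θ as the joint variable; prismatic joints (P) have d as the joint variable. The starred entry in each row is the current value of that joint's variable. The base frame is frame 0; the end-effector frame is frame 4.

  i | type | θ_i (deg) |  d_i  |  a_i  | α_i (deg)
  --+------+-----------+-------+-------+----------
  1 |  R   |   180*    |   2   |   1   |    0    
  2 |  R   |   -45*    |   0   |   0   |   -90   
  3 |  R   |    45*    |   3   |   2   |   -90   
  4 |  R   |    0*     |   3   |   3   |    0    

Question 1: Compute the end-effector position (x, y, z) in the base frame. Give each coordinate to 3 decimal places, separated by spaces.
-4.121 -1.121 -3.657

after link 1: o_1 = (-1.0000, 0.0000, 2.0000)
after link 2: o_2 = (-1.0000, 0.0000, 2.0000)
after link 3: o_3 = (-4.1213, -1.1213, 0.5858)
after link 4: o_4 = (-4.1213, -1.1213, -3.6569)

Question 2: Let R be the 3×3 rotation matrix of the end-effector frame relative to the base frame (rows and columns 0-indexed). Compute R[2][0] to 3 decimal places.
End-effector x-axis (col 0 of R) = (-0.5000,0.5000,-0.7071)
R[2][0] = -0.7071

-0.707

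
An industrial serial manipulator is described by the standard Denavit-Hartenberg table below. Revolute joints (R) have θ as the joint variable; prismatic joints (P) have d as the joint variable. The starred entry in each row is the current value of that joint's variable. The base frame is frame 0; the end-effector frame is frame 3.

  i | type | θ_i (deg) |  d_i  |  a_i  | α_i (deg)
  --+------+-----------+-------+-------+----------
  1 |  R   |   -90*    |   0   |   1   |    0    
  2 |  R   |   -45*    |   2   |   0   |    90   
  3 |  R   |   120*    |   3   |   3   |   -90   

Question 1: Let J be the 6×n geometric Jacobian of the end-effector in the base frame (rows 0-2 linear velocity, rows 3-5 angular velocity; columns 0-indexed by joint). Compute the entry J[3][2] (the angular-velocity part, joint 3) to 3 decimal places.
-0.707

axis z_2 = (-0.7071,0.7071,0.0000); lever o_n−o_2 = (-1.0607,3.1820,2.5981)
cross product → J_v[:, 2] = (1.8371,1.8371,-1.5000)
J_ω[:, 2] = z_2
entry J[3][2] = -0.7071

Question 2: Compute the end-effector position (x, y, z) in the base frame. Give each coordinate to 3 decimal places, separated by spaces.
-1.061 2.182 4.598

after link 1: o_1 = (0.0000, -1.0000, 0.0000)
after link 2: o_2 = (0.0000, -1.0000, 2.0000)
after link 3: o_3 = (-1.0607, 2.1820, 4.5981)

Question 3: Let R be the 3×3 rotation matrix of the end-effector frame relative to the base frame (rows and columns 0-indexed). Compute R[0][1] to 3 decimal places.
End-effector y-axis (col 1 of R) = (0.7071,-0.7071,-0.0000)
R[0][1] = 0.7071

0.707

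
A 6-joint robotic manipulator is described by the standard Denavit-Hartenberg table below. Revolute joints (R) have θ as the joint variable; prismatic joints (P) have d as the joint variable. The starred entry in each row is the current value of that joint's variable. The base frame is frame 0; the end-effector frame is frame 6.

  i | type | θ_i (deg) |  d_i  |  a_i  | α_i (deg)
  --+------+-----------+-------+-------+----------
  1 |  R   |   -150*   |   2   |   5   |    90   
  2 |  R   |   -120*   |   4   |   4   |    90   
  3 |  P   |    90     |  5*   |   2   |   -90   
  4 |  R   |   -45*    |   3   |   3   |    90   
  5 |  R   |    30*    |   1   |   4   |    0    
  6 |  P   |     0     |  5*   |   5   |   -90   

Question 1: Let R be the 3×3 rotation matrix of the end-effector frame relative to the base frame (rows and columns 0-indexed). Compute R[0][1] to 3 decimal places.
End-effector y-axis (col 1 of R) = (-0.8839,0.3062,-0.3536)
R[0][1] = -0.8839

-0.884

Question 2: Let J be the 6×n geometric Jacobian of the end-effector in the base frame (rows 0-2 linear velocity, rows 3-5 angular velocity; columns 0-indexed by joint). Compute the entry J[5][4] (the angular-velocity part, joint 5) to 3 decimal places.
0.354

axis z_4 = (0.8839,-0.3062,0.3536); lever o_n−o_4 = (4.7326,4.1973,8.7741)
cross product → J_v[:, 4] = (-4.1705,-6.0821,5.1590)
J_ω[:, 4] = z_4
entry J[5][4] = 0.3536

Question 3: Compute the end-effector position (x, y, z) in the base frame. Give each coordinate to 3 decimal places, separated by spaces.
2.116 12.064 13.469

after link 1: o_1 = (-4.3301, -2.5000, 2.0000)
after link 2: o_2 = (-4.5981, 1.9641, -1.4641)
after link 3: o_3 = (-1.8481, 5.8612, 1.0359)
after link 4: o_4 = (-2.6168, 7.8669, 4.6946)
after link 5: o_5 = (-1.9866, 10.2427, 8.0050)
after link 6: o_6 = (2.1158, 12.0642, 13.4687)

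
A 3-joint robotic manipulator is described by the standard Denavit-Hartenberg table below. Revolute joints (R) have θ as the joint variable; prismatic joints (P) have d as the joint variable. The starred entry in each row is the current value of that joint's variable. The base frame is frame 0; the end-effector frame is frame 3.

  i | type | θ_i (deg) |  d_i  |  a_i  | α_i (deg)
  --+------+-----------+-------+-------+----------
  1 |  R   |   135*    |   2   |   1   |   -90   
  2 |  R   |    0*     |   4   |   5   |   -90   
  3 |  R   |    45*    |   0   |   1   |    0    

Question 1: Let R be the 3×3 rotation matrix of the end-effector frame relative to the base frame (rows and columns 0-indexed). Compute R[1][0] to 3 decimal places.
1.000

End-effector x-axis (col 0 of R) = (0.0000,1.0000,-0.0000)
R[1][0] = 1.0000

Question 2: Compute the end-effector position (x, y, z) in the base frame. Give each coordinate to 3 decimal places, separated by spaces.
-7.071 2.414 2.000

after link 1: o_1 = (-0.7071, 0.7071, 2.0000)
after link 2: o_2 = (-7.0711, 1.4142, 2.0000)
after link 3: o_3 = (-7.0711, 2.4142, 2.0000)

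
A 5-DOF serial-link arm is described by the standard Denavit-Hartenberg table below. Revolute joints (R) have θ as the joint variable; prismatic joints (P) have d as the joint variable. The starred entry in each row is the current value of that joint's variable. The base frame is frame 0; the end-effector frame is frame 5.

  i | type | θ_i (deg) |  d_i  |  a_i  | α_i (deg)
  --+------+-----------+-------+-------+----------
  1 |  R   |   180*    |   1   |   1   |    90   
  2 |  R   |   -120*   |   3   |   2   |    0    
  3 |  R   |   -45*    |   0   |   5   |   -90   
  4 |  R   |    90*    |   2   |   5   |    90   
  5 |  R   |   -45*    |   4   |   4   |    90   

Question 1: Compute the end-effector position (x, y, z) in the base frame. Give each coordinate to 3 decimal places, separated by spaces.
after link 1: o_1 = (-1.0000, 0.0000, 1.0000)
after link 2: o_2 = (-0.0000, 3.0000, -0.7321)
after link 3: o_3 = (4.8296, 3.0000, -2.0261)
after link 4: o_4 = (4.3120, -2.0000, -3.9580)
after link 5: o_5 = (8.9077, -4.8284, -2.2612)

8.908 -4.828 -2.261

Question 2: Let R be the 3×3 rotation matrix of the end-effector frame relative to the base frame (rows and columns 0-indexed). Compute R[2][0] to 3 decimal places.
0.683

End-effector x-axis (col 0 of R) = (0.1830,-0.7071,0.6830)
R[2][0] = 0.6830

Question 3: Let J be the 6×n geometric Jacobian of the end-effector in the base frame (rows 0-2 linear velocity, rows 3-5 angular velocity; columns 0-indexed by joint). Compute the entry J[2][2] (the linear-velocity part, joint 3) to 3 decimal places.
-8.908

axis z_2 = (0.0000,1.0000,0.0000); lever o_n−o_2 = (8.9077,-7.8284,-1.5292)
cross product → J_v[:, 2] = (-1.5292,0.0000,-8.9077)
J_ω[:, 2] = z_2
entry J[2][2] = -8.9077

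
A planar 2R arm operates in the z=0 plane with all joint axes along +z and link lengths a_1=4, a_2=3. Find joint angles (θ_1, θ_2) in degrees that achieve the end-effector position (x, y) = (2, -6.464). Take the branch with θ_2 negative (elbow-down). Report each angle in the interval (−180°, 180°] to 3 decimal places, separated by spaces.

cos θ_2 = (45.7833−4²−3²)/(2·4·3) = 0.8660; θ_2 = -30.0063° (elbow-down)
β = atan2(-6.4640,2.0000) = -72.8076°; ψ = atan2(-1.5003,6.5979) = -12.8105°
θ_1 = β − ψ = -59.9971°

-59.997 -30.006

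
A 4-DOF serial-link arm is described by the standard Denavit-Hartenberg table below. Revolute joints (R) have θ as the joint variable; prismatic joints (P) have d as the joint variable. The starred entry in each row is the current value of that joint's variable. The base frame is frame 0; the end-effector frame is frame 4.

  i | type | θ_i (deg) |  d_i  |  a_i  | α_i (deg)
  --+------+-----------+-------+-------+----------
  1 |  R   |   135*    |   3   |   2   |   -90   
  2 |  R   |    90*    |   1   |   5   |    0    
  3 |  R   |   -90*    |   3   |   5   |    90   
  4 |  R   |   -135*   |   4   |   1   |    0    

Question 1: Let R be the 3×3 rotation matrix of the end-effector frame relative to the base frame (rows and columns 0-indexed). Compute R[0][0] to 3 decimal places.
End-effector x-axis (col 0 of R) = (1.0000,0.0000,0.0000)
R[0][0] = 1.0000

1.000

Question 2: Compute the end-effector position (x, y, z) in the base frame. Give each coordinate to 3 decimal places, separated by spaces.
-6.778 2.121 2.000

after link 1: o_1 = (-1.4142, 1.4142, 3.0000)
after link 2: o_2 = (-2.1213, 0.7071, -2.0000)
after link 3: o_3 = (-7.7782, 2.1213, -2.0000)
after link 4: o_4 = (-6.7782, 2.1213, 2.0000)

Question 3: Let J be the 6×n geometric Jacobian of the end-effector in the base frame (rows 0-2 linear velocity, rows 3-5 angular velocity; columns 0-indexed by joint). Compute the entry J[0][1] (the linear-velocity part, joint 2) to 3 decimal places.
axis z_1 = (-0.7071,-0.7071,0.0000); lever o_n−o_1 = (-5.3640,0.7071,-1.0000)
cross product → J_v[:, 1] = (0.7071,-0.7071,-4.2929)
J_ω[:, 1] = z_1
entry J[0][1] = 0.7071

0.707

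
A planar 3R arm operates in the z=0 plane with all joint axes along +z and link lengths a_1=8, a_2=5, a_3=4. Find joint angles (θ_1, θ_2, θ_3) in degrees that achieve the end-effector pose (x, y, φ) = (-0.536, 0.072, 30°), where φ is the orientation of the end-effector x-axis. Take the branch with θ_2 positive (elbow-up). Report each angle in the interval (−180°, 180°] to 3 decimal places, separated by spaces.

171.470 150.000 68.530

wrist centre = target − a_3·(cos φ, sin φ) = (-4.0001, -1.9280)
cos θ_2 = (19.7180−8²−5²)/(2·8·5) = -0.8660; θ_2 = 150.0000° (elbow-up)
β = atan2(-1.9280,-4.0001) = -154.2665°; ψ = atan2(2.5000,3.6699) = 34.2636°
θ_1 = β − ψ = -188.5301°
θ_3 = φ − θ_1 − θ_2 = 68.5301° (wrapped to (-180°,180°])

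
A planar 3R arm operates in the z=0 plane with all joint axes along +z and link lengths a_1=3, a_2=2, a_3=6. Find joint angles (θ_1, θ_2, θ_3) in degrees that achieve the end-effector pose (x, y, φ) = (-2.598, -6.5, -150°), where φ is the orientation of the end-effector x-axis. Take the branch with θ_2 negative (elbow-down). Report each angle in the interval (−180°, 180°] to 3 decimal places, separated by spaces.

wrist centre = target − a_3·(cos φ, sin φ) = (2.5982, -3.5000)
cos θ_2 = (19.0004−3²−2²)/(2·3·2) = 0.5000; θ_2 = -59.9978° (elbow-down)
β = atan2(-3.5000,2.5982) = -53.4124°; ψ = atan2(-1.7320,4.0001) = -23.4124°
θ_1 = β − ψ = -30.0000°
θ_3 = φ − θ_1 − θ_2 = -60.0022° (wrapped to (-180°,180°])

-30.000 -59.998 -60.002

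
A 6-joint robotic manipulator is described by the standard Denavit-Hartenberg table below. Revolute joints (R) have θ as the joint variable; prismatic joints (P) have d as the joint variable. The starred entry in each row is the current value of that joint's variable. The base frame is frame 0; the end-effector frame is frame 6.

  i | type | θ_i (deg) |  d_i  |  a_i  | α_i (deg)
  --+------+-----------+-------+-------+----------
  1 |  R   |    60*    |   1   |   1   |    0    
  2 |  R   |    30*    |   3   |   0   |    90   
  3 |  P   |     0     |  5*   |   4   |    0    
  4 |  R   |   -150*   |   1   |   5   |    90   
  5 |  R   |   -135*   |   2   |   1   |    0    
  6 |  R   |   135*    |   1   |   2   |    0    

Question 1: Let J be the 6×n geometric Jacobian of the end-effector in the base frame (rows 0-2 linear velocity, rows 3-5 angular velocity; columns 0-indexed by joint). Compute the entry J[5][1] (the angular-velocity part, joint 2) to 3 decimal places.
axis z_1 = (0.0000,0.0000,1.0000); lever o_n−o_1 = (5.2929,-2.9498,2.4516)
cross product → J_v[:, 1] = (2.9498,5.2929,-0.0000)
J_ω[:, 1] = z_1
entry J[5][1] = 1.0000

1.000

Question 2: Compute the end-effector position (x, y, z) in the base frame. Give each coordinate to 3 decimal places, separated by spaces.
after link 1: o_1 = (0.5000, 0.8660, 1.0000)
after link 2: o_2 = (0.5000, 0.8660, 4.0000)
after link 3: o_3 = (5.5000, 4.8660, 4.0000)
after link 4: o_4 = (6.5000, 0.5359, 1.5000)
after link 5: o_5 = (5.7929, 0.1483, 3.5856)
after link 6: o_6 = (5.7929, -2.0838, 3.4516)

5.793 -2.084 3.452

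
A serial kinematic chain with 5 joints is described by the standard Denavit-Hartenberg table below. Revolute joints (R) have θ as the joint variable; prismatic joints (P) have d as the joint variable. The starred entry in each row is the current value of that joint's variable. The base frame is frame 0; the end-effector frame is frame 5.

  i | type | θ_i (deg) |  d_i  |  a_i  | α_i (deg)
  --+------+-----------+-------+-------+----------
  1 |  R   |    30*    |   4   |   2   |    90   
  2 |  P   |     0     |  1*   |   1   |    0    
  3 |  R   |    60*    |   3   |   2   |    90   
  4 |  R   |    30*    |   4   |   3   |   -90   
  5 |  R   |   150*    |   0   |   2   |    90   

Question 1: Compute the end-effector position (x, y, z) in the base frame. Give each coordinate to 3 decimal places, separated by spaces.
after link 1: o_1 = (1.7321, 1.0000, 4.0000)
after link 2: o_2 = (3.0981, 0.6340, 4.0000)
after link 3: o_3 = (5.4641, -1.4641, 5.7321)
after link 4: o_4 = (10.3391, -0.3816, 5.9821)
after link 5: o_5 = (8.5066, -0.4396, 5.1830)

8.507 -0.440 5.183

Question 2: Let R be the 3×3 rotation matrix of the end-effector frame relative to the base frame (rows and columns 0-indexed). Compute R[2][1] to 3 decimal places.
-0.433

End-effector y-axis (col 1 of R) = (0.2165,-0.8750,-0.4330)
R[2][1] = -0.4330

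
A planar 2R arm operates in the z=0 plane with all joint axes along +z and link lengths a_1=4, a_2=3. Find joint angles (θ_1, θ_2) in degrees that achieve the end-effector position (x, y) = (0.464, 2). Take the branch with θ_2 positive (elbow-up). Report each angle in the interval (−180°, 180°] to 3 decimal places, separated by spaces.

cos θ_2 = (4.2153−4²−3²)/(2·4·3) = -0.8660; θ_2 = 150.0005° (elbow-up)
β = atan2(2.0000,0.4640) = 76.9384°; ψ = atan2(1.5000,1.4019) = 46.9355°
θ_1 = β − ψ = 30.0029°

30.003 150.000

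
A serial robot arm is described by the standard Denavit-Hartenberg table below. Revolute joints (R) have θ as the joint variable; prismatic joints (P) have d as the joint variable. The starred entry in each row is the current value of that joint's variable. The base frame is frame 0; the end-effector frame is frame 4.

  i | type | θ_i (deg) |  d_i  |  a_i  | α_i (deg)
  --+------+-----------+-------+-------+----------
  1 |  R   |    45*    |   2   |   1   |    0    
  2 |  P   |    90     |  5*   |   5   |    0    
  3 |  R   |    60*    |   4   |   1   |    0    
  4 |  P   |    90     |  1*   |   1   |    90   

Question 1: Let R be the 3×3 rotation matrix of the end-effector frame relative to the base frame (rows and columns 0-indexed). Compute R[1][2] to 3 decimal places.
End-effector z-axis (col 2 of R) = (-0.9659,-0.2588,0.0000)
R[1][2] = -0.2588

-0.259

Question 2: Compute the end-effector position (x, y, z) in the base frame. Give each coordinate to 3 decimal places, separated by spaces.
after link 1: o_1 = (0.7071, 0.7071, 2.0000)
after link 2: o_2 = (-2.8284, 4.2426, 7.0000)
after link 3: o_3 = (-3.7944, 3.9838, 11.0000)
after link 4: o_4 = (-3.5355, 3.0179, 12.0000)

-3.536 3.018 12.000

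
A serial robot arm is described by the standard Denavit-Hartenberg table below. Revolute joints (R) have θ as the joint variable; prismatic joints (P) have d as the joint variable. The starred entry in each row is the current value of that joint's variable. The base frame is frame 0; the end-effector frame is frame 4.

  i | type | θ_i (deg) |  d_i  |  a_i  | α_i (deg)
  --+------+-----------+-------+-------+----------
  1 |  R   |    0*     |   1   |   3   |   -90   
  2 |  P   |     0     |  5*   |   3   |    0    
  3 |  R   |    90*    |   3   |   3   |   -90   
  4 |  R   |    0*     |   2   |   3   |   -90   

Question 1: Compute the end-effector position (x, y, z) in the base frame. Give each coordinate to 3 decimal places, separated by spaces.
4.000 8.000 -5.000

after link 1: o_1 = (3.0000, 0.0000, 1.0000)
after link 2: o_2 = (6.0000, 5.0000, 1.0000)
after link 3: o_3 = (6.0000, 8.0000, -2.0000)
after link 4: o_4 = (4.0000, 8.0000, -5.0000)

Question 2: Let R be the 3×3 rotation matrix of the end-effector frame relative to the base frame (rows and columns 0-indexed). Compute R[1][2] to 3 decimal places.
-1.000

End-effector z-axis (col 2 of R) = (-0.0000,-1.0000,-0.0000)
R[1][2] = -1.0000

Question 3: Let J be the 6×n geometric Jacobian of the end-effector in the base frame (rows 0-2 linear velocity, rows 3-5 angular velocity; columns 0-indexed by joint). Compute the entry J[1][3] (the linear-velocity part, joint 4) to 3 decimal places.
-3.000

axis z_3 = (-1.0000,0.0000,-0.0000); lever o_n−o_3 = (-2.0000,0.0000,-3.0000)
cross product → J_v[:, 3] = (-0.0000,-3.0000,0.0000)
J_ω[:, 3] = z_3
entry J[1][3] = -3.0000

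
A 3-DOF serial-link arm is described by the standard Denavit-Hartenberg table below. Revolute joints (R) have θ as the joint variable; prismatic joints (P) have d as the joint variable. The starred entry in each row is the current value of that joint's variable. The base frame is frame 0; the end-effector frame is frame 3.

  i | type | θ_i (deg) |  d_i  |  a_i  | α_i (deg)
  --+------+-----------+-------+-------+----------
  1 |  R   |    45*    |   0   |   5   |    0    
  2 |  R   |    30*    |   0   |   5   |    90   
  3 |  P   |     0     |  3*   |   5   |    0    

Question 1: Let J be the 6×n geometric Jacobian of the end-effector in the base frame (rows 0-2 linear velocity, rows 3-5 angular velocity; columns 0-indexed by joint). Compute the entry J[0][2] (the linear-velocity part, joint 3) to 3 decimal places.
0.966

prismatic axis z_2 = (0.9659,-0.2588,0.0000)
J_v[:, 2] = z_2; J_ω[:, 2] = (0,0,0)
entry J[0][2] = 0.9659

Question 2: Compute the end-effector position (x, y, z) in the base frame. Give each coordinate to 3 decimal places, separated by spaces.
9.022 12.418 0.000

after link 1: o_1 = (3.5355, 3.5355, 0.0000)
after link 2: o_2 = (4.8296, 8.3652, 0.0000)
after link 3: o_3 = (9.0215, 12.4183, 0.0000)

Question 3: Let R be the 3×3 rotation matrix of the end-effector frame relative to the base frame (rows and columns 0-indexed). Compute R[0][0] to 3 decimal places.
End-effector x-axis (col 0 of R) = (0.2588,0.9659,0.0000)
R[0][0] = 0.2588

0.259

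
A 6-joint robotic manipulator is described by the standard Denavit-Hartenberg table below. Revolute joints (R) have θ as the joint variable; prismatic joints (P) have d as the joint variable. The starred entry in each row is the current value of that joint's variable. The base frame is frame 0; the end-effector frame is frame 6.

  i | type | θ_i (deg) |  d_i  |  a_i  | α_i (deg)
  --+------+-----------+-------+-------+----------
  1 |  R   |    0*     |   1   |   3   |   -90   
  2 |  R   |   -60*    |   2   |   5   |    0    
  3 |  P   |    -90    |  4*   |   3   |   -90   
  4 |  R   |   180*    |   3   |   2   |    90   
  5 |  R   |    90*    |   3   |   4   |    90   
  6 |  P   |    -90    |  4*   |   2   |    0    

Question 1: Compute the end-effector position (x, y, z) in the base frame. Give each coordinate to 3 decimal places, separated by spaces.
11.598 5.000 9.892

after link 1: o_1 = (3.0000, 0.0000, 1.0000)
after link 2: o_2 = (5.5000, 2.0000, 5.3301)
after link 3: o_3 = (2.9019, 6.0000, 6.8301)
after link 4: o_4 = (6.1340, 6.0000, 8.4282)
after link 5: o_5 = (8.1340, 3.0000, 11.8923)
after link 6: o_6 = (11.5981, 5.0000, 9.8923)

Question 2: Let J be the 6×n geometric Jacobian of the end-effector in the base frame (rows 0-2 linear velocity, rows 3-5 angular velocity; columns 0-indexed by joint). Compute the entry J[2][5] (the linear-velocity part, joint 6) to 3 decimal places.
prismatic axis z_5 = (0.8660,-0.0000,-0.5000)
J_v[:, 5] = z_5; J_ω[:, 5] = (0,0,0)
entry J[2][5] = -0.5000

-0.500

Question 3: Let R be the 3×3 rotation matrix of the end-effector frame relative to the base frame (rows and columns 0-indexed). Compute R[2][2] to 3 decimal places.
-0.500

End-effector z-axis (col 2 of R) = (0.8660,-0.0000,-0.5000)
R[2][2] = -0.5000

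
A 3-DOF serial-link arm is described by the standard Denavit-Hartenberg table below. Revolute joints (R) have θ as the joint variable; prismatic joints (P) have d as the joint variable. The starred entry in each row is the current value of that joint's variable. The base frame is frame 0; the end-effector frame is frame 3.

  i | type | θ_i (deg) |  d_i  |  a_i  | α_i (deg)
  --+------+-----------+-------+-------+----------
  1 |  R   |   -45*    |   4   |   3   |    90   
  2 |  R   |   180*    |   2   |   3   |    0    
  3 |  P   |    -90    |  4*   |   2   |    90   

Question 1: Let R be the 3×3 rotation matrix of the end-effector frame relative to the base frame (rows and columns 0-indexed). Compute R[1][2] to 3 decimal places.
-0.707

End-effector z-axis (col 2 of R) = (0.7071,-0.7071,-0.0000)
R[1][2] = -0.7071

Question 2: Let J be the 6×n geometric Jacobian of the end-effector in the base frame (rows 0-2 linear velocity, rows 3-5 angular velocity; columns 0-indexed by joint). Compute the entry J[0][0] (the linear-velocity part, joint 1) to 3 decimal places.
axis z_0 = ẑ; lever o_n−o_0 = (-4.2426,-4.2426,6.0000)
cross product → J_v[:, 0] = (4.2426,-4.2426,0.0000)
J_ω[:, 0] = z_0
entry J[0][0] = 4.2426

4.243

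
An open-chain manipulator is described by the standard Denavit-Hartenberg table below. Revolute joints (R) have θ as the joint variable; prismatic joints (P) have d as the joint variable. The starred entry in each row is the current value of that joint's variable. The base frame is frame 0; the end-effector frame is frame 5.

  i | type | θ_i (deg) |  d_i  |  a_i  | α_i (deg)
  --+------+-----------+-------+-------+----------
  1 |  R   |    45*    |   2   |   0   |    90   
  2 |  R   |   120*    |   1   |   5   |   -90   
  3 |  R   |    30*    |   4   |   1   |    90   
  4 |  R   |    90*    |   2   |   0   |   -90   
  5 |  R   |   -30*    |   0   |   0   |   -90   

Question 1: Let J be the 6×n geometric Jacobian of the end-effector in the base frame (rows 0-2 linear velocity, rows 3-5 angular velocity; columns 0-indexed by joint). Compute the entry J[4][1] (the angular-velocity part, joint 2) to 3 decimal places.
axis z_1 = (0.7071,-0.7071,0.0000); lever o_n−o_1 = (-3.2987,-6.4553,3.9462)
cross product → J_v[:, 1] = (-2.7904,-2.7904,-6.8971)
J_ω[:, 1] = z_1
entry J[4][1] = -0.7071

-0.707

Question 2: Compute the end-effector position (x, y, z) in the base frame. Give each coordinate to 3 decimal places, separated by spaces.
-3.299 -6.455 5.946

after link 1: o_1 = (0.0000, 0.0000, 2.0000)
after link 2: o_2 = (-1.0607, -2.4749, 6.3301)
after link 3: o_3 = (-4.1699, -4.8770, 5.0801)
after link 4: o_4 = (-3.2987, -6.4553, 5.9462)
after link 5: o_5 = (-3.2987, -6.4553, 5.9462)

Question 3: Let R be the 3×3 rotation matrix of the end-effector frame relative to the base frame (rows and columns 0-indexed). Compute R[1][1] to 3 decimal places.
End-effector y-axis (col 1 of R) = (-0.6597,0.0474,0.7500)
R[1][1] = 0.0474

0.047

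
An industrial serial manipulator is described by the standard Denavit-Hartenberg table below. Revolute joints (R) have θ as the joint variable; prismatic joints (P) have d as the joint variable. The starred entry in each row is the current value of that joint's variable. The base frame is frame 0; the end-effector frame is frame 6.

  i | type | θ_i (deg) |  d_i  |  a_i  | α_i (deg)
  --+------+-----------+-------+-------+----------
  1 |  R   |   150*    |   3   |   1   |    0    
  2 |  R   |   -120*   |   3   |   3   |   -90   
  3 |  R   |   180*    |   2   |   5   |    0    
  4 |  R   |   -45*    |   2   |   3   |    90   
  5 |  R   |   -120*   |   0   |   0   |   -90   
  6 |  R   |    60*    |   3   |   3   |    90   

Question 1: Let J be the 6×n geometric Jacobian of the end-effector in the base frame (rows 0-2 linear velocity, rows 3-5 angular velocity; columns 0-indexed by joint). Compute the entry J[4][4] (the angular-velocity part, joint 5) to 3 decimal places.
0.354

axis z_4 = (0.6124,0.3536,-0.7071); lever o_n−o_4 = (-1.3232,-3.9960,0.5303)
cross product → J_v[:, 4] = (-2.6381,0.6109,-1.9792)
J_ω[:, 4] = z_4
entry J[4][4] = 0.3536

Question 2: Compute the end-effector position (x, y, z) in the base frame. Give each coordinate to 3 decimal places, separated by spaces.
-7.758 -2.093 4.409

after link 1: o_1 = (-0.8660, 0.5000, 3.0000)
after link 2: o_2 = (1.7321, 2.0000, 6.0000)
after link 3: o_3 = (-3.5981, 1.2321, 6.0000)
after link 4: o_4 = (-6.4352, 1.9034, 3.8787)
after link 5: o_5 = (-6.4352, 1.9034, 3.8787)
after link 6: o_6 = (-7.7584, -2.0925, 4.4090)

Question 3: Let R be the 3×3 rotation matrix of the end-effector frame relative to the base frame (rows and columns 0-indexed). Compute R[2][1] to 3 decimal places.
End-effector y-axis (col 1 of R) = (-0.2803,-0.7392,-0.6124)
R[2][1] = -0.6124

-0.612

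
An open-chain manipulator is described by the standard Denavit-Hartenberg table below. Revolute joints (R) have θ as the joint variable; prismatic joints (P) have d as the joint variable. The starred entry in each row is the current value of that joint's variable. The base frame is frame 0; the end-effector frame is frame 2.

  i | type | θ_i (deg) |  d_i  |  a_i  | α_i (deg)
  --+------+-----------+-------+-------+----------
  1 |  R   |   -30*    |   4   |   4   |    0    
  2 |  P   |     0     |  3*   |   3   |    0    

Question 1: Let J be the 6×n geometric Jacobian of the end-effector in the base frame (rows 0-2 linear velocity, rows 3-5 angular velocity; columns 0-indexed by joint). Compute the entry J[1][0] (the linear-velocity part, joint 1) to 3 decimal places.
6.062

axis z_0 = ẑ; lever o_n−o_0 = (6.0622,-3.5000,7.0000)
cross product → J_v[:, 0] = (3.5000,6.0622,-0.0000)
J_ω[:, 0] = z_0
entry J[1][0] = 6.0622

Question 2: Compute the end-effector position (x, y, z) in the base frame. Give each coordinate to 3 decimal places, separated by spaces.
after link 1: o_1 = (3.4641, -2.0000, 4.0000)
after link 2: o_2 = (6.0622, -3.5000, 7.0000)

6.062 -3.500 7.000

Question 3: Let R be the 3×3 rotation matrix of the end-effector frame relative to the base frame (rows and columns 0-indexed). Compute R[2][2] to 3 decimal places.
1.000

End-effector z-axis (col 2 of R) = (0.0000,0.0000,1.0000)
R[2][2] = 1.0000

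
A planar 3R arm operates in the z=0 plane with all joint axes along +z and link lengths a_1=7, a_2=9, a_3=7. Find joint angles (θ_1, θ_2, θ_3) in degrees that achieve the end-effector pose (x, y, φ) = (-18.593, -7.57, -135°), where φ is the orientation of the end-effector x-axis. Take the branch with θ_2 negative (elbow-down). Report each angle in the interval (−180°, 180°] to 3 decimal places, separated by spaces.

-135.002 -59.998 60.000

wrist centre = target − a_3·(cos φ, sin φ) = (-13.6433, -2.6203)
cos θ_2 = (193.0041−7²−9²)/(2·7·9) = 0.5000; θ_2 = -59.9979° (elbow-down)
β = atan2(-2.6203,-13.6433) = -169.1284°; ψ = atan2(-7.7941,11.5003) = -34.1266°
θ_1 = β − ψ = -135.0019°
θ_3 = φ − θ_1 − θ_2 = 59.9997° (wrapped to (-180°,180°])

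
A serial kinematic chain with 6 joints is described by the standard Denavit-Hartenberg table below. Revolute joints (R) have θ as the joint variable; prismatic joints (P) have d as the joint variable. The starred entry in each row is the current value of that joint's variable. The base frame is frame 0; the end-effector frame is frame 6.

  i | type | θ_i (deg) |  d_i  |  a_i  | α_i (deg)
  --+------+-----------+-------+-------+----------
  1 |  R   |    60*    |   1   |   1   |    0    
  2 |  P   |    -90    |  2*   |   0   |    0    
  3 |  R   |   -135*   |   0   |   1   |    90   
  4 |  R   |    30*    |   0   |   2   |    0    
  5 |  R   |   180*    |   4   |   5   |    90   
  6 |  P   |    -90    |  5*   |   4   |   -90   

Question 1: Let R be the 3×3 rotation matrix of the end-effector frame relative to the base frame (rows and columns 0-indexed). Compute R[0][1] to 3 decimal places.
End-effector y-axis (col 1 of R) = (-0.4830,-0.1294,-0.8660)
R[0][1] = -0.4830

-0.483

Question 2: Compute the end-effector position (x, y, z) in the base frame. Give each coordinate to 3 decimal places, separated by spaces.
after link 1: o_1 = (0.5000, 0.8660, 1.0000)
after link 2: o_2 = (0.5000, 0.8660, 3.0000)
after link 3: o_3 = (-0.4659, 0.6072, 3.0000)
after link 4: o_4 = (-2.1390, 0.1589, 4.0000)
after link 5: o_5 = (1.0083, 5.1433, 1.5000)
after link 6: o_6 = (4.4584, 1.9267, 5.8301)

4.458 1.927 5.830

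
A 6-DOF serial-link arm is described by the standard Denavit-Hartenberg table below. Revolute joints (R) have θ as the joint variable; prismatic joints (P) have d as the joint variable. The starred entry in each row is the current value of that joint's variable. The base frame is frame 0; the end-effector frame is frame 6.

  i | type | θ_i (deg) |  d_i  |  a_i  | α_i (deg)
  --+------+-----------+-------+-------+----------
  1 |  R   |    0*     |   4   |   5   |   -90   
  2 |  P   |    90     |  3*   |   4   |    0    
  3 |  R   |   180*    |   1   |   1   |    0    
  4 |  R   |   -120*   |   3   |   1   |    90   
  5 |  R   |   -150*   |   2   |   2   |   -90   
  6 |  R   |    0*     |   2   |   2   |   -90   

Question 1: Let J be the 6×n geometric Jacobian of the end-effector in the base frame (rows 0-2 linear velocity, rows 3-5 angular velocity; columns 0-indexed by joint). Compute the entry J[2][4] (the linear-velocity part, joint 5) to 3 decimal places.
axis z_4 = (0.5000,0.0000,-0.8660); lever o_n−o_4 = (3.1340,-3.7321,-0.5000)
cross product → J_v[:, 4] = (-3.2321,-2.4641,-1.8660)
J_ω[:, 4] = z_4
entry J[2][4] = -1.8660

-1.866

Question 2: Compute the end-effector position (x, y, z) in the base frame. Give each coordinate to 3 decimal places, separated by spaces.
after link 1: o_1 = (5.0000, 0.0000, 4.0000)
after link 2: o_2 = (5.0000, 3.0000, 0.0000)
after link 3: o_3 = (5.0000, 4.0000, 1.0000)
after link 4: o_4 = (4.1340, 7.0000, 0.5000)
after link 5: o_5 = (6.6340, 6.0000, -0.3660)
after link 6: o_6 = (7.2679, 3.2679, 0.0000)

7.268 3.268 0.000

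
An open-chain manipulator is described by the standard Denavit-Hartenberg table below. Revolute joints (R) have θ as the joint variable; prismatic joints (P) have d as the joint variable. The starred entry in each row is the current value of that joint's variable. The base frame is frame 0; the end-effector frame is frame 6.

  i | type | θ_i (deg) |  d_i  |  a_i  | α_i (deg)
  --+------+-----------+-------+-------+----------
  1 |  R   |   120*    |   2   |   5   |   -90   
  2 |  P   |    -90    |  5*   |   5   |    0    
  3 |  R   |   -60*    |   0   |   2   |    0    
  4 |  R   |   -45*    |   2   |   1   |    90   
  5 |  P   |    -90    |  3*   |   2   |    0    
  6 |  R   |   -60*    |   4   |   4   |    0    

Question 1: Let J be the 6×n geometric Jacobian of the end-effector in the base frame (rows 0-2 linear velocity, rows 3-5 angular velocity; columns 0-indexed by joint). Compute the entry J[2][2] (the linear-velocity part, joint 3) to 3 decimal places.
-2.460

axis z_2 = (-0.8660,-0.5000,0.0000); lever o_n−o_2 = (0.5021,3.1303,-5.1237)
cross product → J_v[:, 2] = (2.5619,-4.4373,-2.4598)
J_ω[:, 2] = z_2
entry J[2][2] = -2.4598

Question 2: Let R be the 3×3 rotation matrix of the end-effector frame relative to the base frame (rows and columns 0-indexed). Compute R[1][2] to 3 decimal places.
End-effector z-axis (col 2 of R) = (-0.1294,0.2241,-0.9659)
R[1][2] = 0.2241

0.224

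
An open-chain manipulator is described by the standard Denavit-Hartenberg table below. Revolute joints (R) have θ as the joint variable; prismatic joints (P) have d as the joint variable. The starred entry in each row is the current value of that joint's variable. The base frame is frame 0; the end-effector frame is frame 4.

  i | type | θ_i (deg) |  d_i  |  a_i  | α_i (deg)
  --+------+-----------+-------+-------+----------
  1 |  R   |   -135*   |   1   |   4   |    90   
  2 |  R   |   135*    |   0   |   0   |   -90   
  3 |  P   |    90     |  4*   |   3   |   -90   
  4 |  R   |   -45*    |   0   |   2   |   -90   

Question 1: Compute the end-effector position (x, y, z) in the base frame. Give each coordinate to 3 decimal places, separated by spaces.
after link 1: o_1 = (-2.8284, -2.8284, 1.0000)
after link 2: o_2 = (-2.8284, -2.8284, 1.0000)
after link 3: o_3 = (1.2929, -2.9497, -1.8284)
after link 4: o_4 = (3.0000, -3.2426, -2.8284)

3.000 -3.243 -2.828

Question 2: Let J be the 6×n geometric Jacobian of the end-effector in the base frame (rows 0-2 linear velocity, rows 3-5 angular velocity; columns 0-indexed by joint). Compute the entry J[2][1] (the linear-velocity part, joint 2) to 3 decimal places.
-3.828

axis z_1 = (-0.7071,0.7071,0.0000); lever o_n−o_1 = (5.8284,-0.4142,-3.8284)
cross product → J_v[:, 1] = (-2.7071,-2.7071,-3.8284)
J_ω[:, 1] = z_1
entry J[2][1] = -3.8284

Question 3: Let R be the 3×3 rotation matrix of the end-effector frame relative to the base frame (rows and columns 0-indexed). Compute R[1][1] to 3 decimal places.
End-effector y-axis (col 1 of R) = (0.5000,0.5000,0.7071)
R[1][1] = 0.5000

0.500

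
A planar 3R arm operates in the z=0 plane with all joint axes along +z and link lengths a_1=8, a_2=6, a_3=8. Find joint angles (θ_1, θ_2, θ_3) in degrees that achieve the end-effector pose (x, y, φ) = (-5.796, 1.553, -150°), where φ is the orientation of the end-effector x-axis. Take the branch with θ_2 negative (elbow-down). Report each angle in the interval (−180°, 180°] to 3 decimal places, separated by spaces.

126.947 -135.000 -141.947

wrist centre = target − a_3·(cos φ, sin φ) = (1.1322, 5.5530)
cos θ_2 = (32.1177−8²−6²)/(2·8·6) = -0.7071; θ_2 = -135.0000° (elbow-down)
β = atan2(5.5530,1.1322) = 78.4759°; ψ = atan2(-4.2426,3.7574) = -48.4713°
θ_1 = β − ψ = 126.9472°
θ_3 = φ − θ_1 − θ_2 = -141.9472° (wrapped to (-180°,180°])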